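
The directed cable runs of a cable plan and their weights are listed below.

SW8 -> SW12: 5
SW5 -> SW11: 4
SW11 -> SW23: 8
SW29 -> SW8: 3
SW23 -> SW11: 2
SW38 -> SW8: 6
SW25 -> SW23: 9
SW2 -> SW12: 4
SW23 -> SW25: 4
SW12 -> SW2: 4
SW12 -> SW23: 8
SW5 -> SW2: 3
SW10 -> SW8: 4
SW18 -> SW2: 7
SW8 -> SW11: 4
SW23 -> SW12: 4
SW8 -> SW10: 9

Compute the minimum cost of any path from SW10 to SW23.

16

Settle nodes by increasing distance from SW10:
SW10: 0
SW8: 4  (via SW10)
SW11: 8  (via SW8)
SW12: 9  (via SW8)
SW2: 13  (via SW12)
SW23: 16  (via SW11)
Shortest route: SW10–SW8–SW11–SW23 = 16.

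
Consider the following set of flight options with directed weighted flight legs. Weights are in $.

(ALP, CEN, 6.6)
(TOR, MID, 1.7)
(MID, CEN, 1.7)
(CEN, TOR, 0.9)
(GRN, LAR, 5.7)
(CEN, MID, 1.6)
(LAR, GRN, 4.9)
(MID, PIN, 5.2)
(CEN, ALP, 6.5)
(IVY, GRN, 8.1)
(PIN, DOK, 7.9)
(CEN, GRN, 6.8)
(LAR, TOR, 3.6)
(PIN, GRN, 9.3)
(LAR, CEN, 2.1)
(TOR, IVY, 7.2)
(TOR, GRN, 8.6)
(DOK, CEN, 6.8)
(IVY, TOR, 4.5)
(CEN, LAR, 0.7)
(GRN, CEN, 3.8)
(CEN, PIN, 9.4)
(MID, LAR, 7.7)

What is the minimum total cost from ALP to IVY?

$14.7

Running Dijkstra from ALP:
ALP: 0
CEN: 6.6  (via ALP)
LAR: 7.3  (via CEN)
TOR: 7.5  (via CEN)
MID: 8.2  (via CEN)
GRN: 12.2  (via LAR)
PIN: 13.4  (via MID)
IVY: 14.7  (via TOR)
Shortest route: ALP–CEN–TOR–IVY = $14.7.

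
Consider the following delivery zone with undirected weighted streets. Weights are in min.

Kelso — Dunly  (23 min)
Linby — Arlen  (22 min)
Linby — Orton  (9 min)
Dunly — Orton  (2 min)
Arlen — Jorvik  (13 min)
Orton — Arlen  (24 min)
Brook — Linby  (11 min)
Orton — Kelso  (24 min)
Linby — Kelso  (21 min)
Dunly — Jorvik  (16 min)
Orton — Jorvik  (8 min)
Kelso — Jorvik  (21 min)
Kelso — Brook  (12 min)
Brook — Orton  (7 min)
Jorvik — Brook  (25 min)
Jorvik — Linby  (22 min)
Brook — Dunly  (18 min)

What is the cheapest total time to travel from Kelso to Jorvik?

21 min

Settle nodes by increasing distance from Kelso:
Kelso: 0
Brook: 12  (via Kelso)
Orton: 19  (via Brook)
Jorvik: 21  (via Kelso)
Shortest route: Kelso → Jorvik = 21 min.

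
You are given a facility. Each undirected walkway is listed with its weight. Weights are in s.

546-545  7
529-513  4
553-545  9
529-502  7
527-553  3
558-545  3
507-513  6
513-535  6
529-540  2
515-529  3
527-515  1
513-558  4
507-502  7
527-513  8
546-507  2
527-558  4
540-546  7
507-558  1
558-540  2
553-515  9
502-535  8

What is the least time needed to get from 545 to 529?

Shortest distances from 545:
545: 0
558: 3  (via 545)
507: 4  (via 558)
540: 5  (via 558)
546: 6  (via 507)
527: 7  (via 558)
529: 7  (via 540)
Shortest route: 545–558–540–529 = 7 s.

7 s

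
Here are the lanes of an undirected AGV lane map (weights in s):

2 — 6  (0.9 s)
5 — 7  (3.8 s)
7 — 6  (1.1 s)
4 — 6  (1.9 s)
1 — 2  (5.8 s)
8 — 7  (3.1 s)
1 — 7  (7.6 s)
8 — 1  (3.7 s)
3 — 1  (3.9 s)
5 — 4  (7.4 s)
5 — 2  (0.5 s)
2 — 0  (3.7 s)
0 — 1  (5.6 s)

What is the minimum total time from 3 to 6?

10.6 s

Candidate routes:
3–1–8–7–6: 3.9+3.7+3.1+1.1 = 11.8
3–1–7–6: 3.9+7.6+1.1 = 12.6
3–1–0–2–6: 3.9+5.6+3.7+0.9 = 14.1
3–1–2–6: 3.9+5.8+0.9 = 10.6
Cheapest is 3–1–2–6 at 10.6 s.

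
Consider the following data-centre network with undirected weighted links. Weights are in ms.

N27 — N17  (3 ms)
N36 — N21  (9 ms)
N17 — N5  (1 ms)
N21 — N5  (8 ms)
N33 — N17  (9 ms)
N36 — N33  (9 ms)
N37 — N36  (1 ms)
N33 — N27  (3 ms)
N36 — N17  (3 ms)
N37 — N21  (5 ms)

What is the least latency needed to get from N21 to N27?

12 ms

Enumerating some paths:
N21–N5–N17–N33–N27: 8+1+9+3 = 21
N21–N37–N36–N17–N27: 5+1+3+3 = 12
N21–N37–N36–N33–N27: 5+1+9+3 = 18
N21–N36–N17–N27: 9+3+3 = 15
Cheapest is N21–N37–N36–N17–N27 at 12 ms.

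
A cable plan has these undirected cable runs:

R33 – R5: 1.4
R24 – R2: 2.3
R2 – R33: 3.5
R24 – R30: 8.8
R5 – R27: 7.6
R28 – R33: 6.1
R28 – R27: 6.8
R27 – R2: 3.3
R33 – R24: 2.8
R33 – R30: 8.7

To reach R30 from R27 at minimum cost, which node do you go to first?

R2

Compare a few routes:
R27–R2–R24–R33–R30: 3.3+2.3+2.8+8.7 = 17.1
R27–R2–R24–R30: 3.3+2.3+8.8 = 14.4
R27–R2–R33–R30: 3.3+3.5+8.7 = 15.5
Cheapest is R27–R2–R24–R30 at 14.4.
So from R27 the first move is to R2.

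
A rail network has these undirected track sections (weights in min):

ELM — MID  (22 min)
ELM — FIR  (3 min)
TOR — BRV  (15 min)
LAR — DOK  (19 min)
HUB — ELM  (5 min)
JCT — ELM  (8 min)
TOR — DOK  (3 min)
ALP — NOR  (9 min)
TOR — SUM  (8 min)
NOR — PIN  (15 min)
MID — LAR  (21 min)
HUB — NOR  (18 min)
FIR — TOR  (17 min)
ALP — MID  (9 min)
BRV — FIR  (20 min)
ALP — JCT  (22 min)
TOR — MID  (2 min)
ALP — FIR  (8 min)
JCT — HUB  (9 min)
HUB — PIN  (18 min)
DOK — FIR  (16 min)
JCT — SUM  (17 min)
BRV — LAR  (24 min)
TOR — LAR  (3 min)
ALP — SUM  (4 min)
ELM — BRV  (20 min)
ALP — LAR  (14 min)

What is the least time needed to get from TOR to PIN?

35 min

Enumerating some paths:
TOR–FIR–ELM–HUB–PIN: 17+3+5+18 = 43
TOR–MID–ALP–NOR–PIN: 2+9+9+15 = 35
TOR–LAR–ALP–NOR–PIN: 3+14+9+15 = 41
TOR–SUM–ALP–NOR–PIN: 8+4+9+15 = 36
Cheapest is TOR–MID–ALP–NOR–PIN at 35 min.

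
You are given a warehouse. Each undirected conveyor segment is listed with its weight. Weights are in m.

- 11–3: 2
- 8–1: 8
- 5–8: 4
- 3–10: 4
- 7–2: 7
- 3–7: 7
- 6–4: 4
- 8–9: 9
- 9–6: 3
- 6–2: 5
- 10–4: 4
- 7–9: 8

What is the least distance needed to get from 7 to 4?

15 m

Enumerating some paths:
7 - 2 - 6 - 4: 7+5+4 = 16
7 - 9 - 6 - 4: 8+3+4 = 15
Cheapest is 7 - 9 - 6 - 4 at 15 m.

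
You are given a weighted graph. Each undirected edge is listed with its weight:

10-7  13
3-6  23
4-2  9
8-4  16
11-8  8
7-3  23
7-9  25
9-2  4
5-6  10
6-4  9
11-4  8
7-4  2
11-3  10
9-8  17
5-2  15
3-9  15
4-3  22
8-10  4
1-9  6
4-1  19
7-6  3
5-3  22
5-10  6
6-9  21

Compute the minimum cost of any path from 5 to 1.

25

Settle nodes by increasing distance from 5:
5: 0
10: 6  (via 5)
6: 10  (via 5)
8: 10  (via 10)
7: 13  (via 6)
2: 15  (via 5)
4: 15  (via 7)
11: 18  (via 8)
9: 19  (via 2)
3: 22  (via 5)
1: 25  (via 9)
Shortest route: 5–2–9–1 = 25.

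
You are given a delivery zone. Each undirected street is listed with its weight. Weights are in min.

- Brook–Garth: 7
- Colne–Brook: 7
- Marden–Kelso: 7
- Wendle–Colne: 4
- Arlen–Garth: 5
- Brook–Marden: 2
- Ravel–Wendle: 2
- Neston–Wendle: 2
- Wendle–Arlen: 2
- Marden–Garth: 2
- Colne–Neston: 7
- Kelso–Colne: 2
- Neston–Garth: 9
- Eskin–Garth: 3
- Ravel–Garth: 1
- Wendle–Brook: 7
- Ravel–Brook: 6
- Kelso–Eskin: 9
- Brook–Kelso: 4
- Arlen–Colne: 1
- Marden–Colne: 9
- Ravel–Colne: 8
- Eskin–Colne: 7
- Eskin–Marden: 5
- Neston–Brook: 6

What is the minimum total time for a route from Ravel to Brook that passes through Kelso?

Shortest Ravel→Kelso: Ravel–Wendle–Arlen–Colne–Kelso = 7
Best Kelso to Brook: Kelso–Brook costing 4
Total via Kelso: 7 + 4 = 11 min.

11 min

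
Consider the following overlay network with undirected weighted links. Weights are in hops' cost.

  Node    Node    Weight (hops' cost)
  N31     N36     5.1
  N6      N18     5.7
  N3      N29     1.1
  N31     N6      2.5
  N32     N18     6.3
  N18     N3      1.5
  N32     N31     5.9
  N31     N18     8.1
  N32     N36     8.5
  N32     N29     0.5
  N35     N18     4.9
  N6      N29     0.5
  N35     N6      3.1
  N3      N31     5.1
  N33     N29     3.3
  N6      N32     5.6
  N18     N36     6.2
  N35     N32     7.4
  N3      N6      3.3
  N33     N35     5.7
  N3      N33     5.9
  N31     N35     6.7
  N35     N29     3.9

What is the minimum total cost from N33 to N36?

Shortest distances from N33:
N33: 0
N29: 3.3  (via N33)
N6: 3.8  (via N29)
N32: 3.8  (via N29)
N3: 4.4  (via N29)
N35: 5.7  (via N33)
N18: 5.9  (via N3)
N31: 6.3  (via N6)
N36: 11.4  (via N31)
Shortest route: N33–N29–N6–N31–N36 = 11.4 hops' cost.

11.4 hops' cost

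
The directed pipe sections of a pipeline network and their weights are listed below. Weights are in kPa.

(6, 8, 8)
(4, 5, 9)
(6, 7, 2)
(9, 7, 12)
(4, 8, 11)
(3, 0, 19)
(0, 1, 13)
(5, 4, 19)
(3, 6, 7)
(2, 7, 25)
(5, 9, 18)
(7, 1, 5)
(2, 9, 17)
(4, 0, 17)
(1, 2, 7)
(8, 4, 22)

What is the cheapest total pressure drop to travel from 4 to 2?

37 kPa

Shortest distances from 4:
4: 0
5: 9  (via 4)
8: 11  (via 4)
0: 17  (via 4)
9: 27  (via 5)
1: 30  (via 0)
2: 37  (via 1)
Shortest route: 4 → 0 → 1 → 2 = 37 kPa.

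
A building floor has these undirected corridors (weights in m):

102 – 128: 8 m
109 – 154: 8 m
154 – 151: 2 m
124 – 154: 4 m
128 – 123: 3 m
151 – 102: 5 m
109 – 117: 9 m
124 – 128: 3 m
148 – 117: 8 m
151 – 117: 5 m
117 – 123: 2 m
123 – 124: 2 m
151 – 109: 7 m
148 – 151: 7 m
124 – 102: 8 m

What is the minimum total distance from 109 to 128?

14 m

Candidate routes:
109 → 117 → 123 → 128: 9+2+3 = 14
109 → 154 → 124 → 128: 8+4+3 = 15
109 → 117 → 123 → 124 → 128: 9+2+2+3 = 16
109 → 151 → 154 → 124 → 128: 7+2+4+3 = 16
The minimum is 14 m via 109 → 117 → 123 → 128.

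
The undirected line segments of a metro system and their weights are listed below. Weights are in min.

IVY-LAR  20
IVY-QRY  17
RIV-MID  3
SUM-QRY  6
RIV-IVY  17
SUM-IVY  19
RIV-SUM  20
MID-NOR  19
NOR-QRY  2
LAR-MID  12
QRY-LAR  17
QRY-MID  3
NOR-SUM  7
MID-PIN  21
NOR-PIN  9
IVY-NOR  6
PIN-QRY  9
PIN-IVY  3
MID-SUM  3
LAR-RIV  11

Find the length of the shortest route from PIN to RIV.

15 min

Enumerating some paths:
PIN–QRY–MID–RIV: 9+3+3 = 15
PIN–IVY–NOR–QRY–MID–RIV: 3+6+2+3+3 = 17
The minimum is 15 min via PIN–QRY–MID–RIV.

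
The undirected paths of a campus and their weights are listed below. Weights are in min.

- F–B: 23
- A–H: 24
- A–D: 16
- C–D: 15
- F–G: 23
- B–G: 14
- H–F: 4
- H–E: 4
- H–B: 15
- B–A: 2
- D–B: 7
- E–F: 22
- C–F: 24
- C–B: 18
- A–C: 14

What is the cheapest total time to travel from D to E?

26 min

Running Dijkstra from D:
D: 0
B: 7  (via D)
A: 9  (via B)
C: 15  (via D)
G: 21  (via B)
H: 22  (via B)
E: 26  (via H)
Shortest route: D–B–H–E = 26 min.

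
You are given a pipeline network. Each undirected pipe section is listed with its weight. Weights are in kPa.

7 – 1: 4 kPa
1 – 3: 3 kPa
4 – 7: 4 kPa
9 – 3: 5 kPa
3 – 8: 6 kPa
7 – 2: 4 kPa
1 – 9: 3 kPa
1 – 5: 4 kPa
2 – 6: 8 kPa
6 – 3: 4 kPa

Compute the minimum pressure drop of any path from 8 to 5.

13 kPa

Candidate routes:
8–3–9–1–5: 6+5+3+4 = 18
8–3–1–5: 6+3+4 = 13
Cheapest is 8–3–1–5 at 13 kPa.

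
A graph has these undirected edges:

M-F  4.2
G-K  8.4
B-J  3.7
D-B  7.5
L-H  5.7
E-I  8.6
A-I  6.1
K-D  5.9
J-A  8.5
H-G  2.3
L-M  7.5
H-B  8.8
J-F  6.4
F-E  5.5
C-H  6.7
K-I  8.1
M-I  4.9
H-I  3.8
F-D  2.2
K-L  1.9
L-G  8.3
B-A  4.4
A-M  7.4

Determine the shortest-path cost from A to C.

16.6

Running Dijkstra from A:
A: 0
B: 4.4  (via A)
I: 6.1  (via A)
M: 7.4  (via A)
J: 8.1  (via B)
H: 9.9  (via I)
F: 11.6  (via M)
D: 11.9  (via B)
G: 12.2  (via H)
K: 14.2  (via I)
E: 14.7  (via I)
L: 14.9  (via M)
C: 16.6  (via H)
Shortest route: A–I–H–C = 16.6.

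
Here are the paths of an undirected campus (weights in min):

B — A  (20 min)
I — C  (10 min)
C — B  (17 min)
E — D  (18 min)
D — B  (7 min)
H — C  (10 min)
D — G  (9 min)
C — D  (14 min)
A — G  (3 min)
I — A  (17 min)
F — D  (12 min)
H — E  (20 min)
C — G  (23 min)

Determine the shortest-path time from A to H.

36 min

Shortest distances from A:
A: 0
G: 3  (via A)
D: 12  (via G)
I: 17  (via A)
B: 19  (via D)
F: 24  (via D)
C: 26  (via G)
E: 30  (via D)
H: 36  (via C)
Shortest route: A → G → C → H = 36 min.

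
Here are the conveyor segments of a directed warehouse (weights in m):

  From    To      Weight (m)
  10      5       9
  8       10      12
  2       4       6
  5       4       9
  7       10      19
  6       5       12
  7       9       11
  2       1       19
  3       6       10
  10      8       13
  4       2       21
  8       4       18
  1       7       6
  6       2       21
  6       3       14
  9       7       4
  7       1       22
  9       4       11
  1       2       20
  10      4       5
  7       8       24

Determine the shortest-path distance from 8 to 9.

74 m

Running Dijkstra from 8:
8: 0
10: 12  (via 8)
4: 17  (via 10)
5: 21  (via 10)
2: 38  (via 4)
1: 57  (via 2)
7: 63  (via 1)
9: 74  (via 7)
Shortest route: 8–10–4–2–1–7–9 = 74 m.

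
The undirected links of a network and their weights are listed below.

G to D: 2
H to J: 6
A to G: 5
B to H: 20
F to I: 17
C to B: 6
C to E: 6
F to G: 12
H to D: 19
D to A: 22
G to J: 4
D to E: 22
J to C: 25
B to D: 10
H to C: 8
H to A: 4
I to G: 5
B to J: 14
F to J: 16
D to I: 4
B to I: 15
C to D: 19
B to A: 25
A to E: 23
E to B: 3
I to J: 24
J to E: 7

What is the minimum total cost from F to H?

Settle nodes by increasing distance from F:
F: 0
G: 12  (via F)
D: 14  (via G)
J: 16  (via F)
A: 17  (via G)
I: 17  (via F)
H: 21  (via A)
Shortest route: F → G → A → H = 21.

21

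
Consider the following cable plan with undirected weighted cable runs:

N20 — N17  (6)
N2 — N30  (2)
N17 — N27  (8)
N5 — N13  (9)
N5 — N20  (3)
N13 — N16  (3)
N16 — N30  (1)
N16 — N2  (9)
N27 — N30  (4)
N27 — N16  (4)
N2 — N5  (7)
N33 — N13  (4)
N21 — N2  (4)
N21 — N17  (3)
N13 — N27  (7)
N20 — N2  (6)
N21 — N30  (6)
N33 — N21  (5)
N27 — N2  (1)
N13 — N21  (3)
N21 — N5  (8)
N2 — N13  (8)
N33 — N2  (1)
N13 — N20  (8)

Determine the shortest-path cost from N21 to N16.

Settle nodes by increasing distance from N21:
N21: 0
N13: 3  (via N21)
N17: 3  (via N21)
N2: 4  (via N21)
N27: 5  (via N2)
N33: 5  (via N21)
N16: 6  (via N13)
Shortest route: N21–N13–N16 = 6.

6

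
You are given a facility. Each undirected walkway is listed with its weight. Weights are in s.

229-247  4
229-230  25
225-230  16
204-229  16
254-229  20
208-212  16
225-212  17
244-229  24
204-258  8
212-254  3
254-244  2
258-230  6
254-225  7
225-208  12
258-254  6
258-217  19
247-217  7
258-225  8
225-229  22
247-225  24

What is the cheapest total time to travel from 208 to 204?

Shortest distances from 208:
208: 0
225: 12  (via 208)
212: 16  (via 208)
254: 19  (via 225)
258: 20  (via 225)
244: 21  (via 254)
230: 26  (via 258)
204: 28  (via 258)
Shortest route: 208–225–258–204 = 28 s.

28 s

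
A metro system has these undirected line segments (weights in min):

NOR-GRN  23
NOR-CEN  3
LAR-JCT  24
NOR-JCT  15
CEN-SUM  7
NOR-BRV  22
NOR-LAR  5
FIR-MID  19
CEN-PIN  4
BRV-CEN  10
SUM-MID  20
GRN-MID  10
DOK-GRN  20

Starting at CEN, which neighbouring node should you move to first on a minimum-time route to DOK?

NOR

Compare a few routes:
CEN → SUM → MID → GRN → DOK: 7+20+10+20 = 57
CEN → NOR → GRN → DOK: 3+23+20 = 46
Cheapest is CEN → NOR → GRN → DOK at 46 min.
So from CEN the first move is to NOR.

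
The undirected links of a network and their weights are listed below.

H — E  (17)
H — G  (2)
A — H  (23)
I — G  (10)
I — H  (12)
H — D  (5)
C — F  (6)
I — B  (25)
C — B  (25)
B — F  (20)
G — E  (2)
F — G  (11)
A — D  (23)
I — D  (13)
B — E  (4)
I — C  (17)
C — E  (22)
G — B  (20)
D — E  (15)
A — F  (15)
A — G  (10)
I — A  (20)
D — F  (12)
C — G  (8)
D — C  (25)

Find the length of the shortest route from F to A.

Settle nodes by increasing distance from F:
F: 0
C: 6  (via F)
G: 11  (via F)
D: 12  (via F)
E: 13  (via G)
H: 13  (via G)
A: 15  (via F)
Shortest route: F–A = 15.

15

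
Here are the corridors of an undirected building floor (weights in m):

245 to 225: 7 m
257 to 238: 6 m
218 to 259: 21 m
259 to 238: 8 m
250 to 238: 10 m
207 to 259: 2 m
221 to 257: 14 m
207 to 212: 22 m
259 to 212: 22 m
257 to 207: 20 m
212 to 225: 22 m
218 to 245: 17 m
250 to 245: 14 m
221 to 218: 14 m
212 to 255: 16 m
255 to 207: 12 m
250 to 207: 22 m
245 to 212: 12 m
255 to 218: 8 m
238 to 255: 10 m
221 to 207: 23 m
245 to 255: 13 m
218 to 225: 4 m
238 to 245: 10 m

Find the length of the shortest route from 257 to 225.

23 m

Running Dijkstra from 257:
257: 0
238: 6  (via 257)
221: 14  (via 257)
259: 14  (via 238)
255: 16  (via 238)
245: 16  (via 238)
207: 16  (via 259)
250: 16  (via 238)
225: 23  (via 245)
Shortest route: 257–238–245–225 = 23 m.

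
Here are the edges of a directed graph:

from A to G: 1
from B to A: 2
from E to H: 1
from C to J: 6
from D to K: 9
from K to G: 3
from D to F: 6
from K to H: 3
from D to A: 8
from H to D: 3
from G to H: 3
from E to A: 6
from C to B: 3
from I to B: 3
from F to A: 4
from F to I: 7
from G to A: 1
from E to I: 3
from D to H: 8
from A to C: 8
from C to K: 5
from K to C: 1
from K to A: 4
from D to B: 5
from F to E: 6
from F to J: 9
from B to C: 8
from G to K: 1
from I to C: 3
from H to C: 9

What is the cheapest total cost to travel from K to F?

Settle nodes by increasing distance from K:
K: 0
C: 1  (via K)
G: 3  (via K)
H: 3  (via K)
A: 4  (via K)
B: 4  (via C)
D: 6  (via H)
J: 7  (via C)
F: 12  (via D)
Shortest route: K–H–D–F = 12.

12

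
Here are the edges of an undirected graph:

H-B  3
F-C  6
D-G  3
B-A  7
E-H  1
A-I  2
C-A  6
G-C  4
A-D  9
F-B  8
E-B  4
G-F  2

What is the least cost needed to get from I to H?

Shortest distances from I:
I: 0
A: 2  (via I)
C: 8  (via A)
B: 9  (via A)
D: 11  (via A)
G: 12  (via C)
H: 12  (via B)
Shortest route: I → A → B → H = 12.

12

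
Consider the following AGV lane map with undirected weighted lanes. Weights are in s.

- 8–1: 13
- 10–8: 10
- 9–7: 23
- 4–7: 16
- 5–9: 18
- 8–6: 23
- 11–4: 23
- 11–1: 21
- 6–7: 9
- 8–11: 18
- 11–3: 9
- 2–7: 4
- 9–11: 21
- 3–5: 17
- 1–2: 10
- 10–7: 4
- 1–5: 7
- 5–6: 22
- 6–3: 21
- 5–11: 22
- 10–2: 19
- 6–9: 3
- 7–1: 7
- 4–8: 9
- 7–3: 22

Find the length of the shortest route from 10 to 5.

18 s

Enumerating some paths:
10 - 8 - 1 - 5: 10+13+7 = 30
10 - 7 - 2 - 1 - 5: 4+4+10+7 = 25
10 - 7 - 1 - 5: 4+7+7 = 18
The minimum is 18 s via 10 - 7 - 1 - 5.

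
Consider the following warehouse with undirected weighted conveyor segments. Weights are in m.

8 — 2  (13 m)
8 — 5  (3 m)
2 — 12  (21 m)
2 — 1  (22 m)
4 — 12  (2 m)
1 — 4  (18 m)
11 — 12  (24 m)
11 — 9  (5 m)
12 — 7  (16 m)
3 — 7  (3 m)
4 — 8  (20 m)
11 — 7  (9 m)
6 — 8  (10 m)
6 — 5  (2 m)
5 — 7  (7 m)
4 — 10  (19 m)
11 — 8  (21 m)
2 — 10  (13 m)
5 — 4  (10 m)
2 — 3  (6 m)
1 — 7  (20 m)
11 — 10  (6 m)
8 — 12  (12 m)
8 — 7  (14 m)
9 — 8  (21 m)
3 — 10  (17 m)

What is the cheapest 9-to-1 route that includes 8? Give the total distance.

51 m

Shortest 9→8: 9 → 8 = 21
Shortest 8→1: 8 → 5 → 7 → 1 = 30
Total via 8: 21 + 30 = 51 m.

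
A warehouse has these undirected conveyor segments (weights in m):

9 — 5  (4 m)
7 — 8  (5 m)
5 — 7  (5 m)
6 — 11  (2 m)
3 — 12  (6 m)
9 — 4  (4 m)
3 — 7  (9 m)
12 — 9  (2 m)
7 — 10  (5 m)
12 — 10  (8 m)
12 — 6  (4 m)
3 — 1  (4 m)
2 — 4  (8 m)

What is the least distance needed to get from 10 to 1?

18 m

Compare a few routes:
10 - 7 - 3 - 1: 5+9+4 = 18
10 - 7 - 5 - 9 - 12 - 3 - 1: 5+5+4+2+6+4 = 26
Cheapest is 10 - 7 - 3 - 1 at 18 m.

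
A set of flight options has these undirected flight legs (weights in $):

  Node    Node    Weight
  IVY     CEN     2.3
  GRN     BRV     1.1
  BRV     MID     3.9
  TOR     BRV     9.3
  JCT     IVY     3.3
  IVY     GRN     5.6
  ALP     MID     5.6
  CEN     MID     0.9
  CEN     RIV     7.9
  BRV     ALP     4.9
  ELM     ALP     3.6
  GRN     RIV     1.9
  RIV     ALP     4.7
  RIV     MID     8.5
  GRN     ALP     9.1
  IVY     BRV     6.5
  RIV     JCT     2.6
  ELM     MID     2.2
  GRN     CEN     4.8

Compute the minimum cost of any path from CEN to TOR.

$14.1

Compare a few routes:
CEN–MID–BRV–TOR: 0.9+3.9+9.3 = 14.1
CEN–GRN–BRV–TOR: 4.8+1.1+9.3 = 15.2
CEN–IVY–GRN–BRV–TOR: 2.3+5.6+1.1+9.3 = 18.3
CEN–IVY–BRV–TOR: 2.3+6.5+9.3 = 18.1
The minimum is $14.1 via CEN–MID–BRV–TOR.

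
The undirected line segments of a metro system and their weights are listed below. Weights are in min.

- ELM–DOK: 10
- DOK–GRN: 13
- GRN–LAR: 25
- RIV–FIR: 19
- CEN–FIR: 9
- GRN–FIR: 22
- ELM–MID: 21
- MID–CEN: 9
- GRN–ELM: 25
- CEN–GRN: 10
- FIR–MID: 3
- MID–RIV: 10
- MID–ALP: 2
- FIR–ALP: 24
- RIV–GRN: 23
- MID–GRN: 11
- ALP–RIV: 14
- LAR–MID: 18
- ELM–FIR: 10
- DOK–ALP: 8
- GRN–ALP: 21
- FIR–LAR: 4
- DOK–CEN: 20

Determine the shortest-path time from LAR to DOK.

17 min

Running Dijkstra from LAR:
LAR: 0
FIR: 4  (via LAR)
MID: 7  (via FIR)
ALP: 9  (via MID)
CEN: 13  (via FIR)
ELM: 14  (via FIR)
DOK: 17  (via ALP)
Shortest route: LAR–FIR–MID–ALP–DOK = 17 min.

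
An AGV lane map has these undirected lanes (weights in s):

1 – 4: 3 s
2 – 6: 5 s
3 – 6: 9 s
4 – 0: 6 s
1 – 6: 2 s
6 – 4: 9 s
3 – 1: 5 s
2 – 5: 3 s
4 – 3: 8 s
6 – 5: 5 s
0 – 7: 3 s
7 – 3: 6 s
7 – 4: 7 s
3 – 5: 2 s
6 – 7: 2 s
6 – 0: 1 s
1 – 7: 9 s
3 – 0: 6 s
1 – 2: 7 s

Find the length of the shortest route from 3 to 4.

8 s

Shortest distances from 3:
3: 0
5: 2  (via 3)
1: 5  (via 3)
2: 5  (via 5)
0: 6  (via 3)
7: 6  (via 3)
6: 7  (via 5)
4: 8  (via 3)
Shortest route: 3 → 4 = 8 s.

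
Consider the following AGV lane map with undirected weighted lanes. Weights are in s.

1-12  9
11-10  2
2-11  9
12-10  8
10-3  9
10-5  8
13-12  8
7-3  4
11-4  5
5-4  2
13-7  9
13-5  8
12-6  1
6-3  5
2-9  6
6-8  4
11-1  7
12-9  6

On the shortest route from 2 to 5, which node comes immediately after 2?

Enumerating some paths:
2–11–10–5: 9+2+8 = 19
2–9–12–13–5: 6+6+8+8 = 28
2–11–4–5: 9+5+2 = 16
2–9–12–10–5: 6+6+8+8 = 28
Cheapest is 2–11–4–5 at 16 s.
So from 2 the first move is to 11.

11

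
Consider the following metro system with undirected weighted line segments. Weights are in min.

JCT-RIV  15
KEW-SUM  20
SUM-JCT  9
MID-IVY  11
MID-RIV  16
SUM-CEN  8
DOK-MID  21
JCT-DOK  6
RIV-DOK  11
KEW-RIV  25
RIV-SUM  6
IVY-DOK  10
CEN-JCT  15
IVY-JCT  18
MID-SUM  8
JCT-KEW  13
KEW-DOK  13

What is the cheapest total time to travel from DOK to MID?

21 min

Shortest distances from DOK:
DOK: 0
JCT: 6  (via DOK)
IVY: 10  (via DOK)
RIV: 11  (via DOK)
KEW: 13  (via DOK)
SUM: 15  (via JCT)
CEN: 21  (via JCT)
MID: 21  (via DOK)
Shortest route: DOK–MID = 21 min.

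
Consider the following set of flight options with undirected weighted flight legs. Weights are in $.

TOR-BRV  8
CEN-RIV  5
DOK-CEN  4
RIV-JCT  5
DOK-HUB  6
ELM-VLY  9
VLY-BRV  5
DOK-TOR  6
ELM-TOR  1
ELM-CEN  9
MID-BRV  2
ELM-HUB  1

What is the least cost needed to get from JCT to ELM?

Settle nodes by increasing distance from JCT:
JCT: 0
RIV: 5  (via JCT)
CEN: 10  (via RIV)
DOK: 14  (via CEN)
ELM: 19  (via CEN)
Shortest route: JCT–RIV–CEN–ELM = $19.

$19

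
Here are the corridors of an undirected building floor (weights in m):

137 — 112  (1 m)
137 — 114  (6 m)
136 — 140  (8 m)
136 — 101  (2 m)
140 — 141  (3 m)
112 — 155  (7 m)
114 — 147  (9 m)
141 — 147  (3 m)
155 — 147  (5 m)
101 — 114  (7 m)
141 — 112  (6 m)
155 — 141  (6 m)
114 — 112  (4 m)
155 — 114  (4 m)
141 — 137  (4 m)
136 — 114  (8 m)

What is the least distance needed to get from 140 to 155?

9 m

Candidate routes:
140 → 141 → 137 → 112 → 114 → 155: 3+4+1+4+4 = 16
140 → 141 → 147 → 155: 3+3+5 = 11
140 → 141 → 155: 3+6 = 9
140 → 141 → 137 → 112 → 155: 3+4+1+7 = 15
The minimum is 9 m via 140 → 141 → 155.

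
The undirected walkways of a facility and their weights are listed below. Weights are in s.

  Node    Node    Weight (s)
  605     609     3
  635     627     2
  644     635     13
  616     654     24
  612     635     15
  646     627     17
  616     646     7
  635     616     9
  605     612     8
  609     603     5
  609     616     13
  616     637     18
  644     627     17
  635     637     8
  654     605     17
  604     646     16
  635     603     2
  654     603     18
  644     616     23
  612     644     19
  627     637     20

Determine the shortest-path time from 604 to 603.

Candidate routes:
604–646–616–609–603: 16+7+13+5 = 41
604–646–616–635–603: 16+7+9+2 = 34
604–646–627–635–603: 16+17+2+2 = 37
604–646–616–637–635–603: 16+7+18+8+2 = 51
Cheapest is 604–646–616–635–603 at 34 s.

34 s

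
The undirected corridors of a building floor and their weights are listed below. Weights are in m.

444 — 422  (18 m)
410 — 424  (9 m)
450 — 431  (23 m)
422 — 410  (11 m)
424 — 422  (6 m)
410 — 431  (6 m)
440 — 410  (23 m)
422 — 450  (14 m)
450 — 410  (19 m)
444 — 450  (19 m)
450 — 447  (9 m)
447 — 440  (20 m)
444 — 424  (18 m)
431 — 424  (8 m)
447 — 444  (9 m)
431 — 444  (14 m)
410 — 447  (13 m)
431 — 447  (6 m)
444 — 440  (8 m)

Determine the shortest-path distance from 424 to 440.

Settle nodes by increasing distance from 424:
424: 0
422: 6  (via 424)
431: 8  (via 424)
410: 9  (via 424)
447: 14  (via 431)
444: 18  (via 424)
450: 20  (via 422)
440: 26  (via 444)
Shortest route: 424 → 444 → 440 = 26 m.

26 m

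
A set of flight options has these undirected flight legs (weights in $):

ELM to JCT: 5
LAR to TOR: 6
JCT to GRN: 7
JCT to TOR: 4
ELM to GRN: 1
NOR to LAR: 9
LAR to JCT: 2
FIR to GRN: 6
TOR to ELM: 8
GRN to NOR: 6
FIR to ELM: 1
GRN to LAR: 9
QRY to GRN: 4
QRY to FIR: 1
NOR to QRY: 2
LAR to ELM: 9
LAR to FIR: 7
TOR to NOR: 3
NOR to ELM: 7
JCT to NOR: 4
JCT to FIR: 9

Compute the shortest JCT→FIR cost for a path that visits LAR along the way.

Shortest JCT→LAR: JCT → LAR = 2
Best LAR to FIR: LAR → FIR costing 7
Total via LAR: 2 + 7 = $9.

$9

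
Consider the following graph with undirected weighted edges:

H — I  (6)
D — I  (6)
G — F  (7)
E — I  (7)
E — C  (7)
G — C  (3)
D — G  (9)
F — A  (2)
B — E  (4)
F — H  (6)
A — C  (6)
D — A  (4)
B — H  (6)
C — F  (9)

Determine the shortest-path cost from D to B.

Settle nodes by increasing distance from D:
D: 0
A: 4  (via D)
F: 6  (via A)
I: 6  (via D)
G: 9  (via D)
C: 10  (via A)
H: 12  (via F)
E: 13  (via I)
B: 17  (via E)
Shortest route: D–I–E–B = 17.

17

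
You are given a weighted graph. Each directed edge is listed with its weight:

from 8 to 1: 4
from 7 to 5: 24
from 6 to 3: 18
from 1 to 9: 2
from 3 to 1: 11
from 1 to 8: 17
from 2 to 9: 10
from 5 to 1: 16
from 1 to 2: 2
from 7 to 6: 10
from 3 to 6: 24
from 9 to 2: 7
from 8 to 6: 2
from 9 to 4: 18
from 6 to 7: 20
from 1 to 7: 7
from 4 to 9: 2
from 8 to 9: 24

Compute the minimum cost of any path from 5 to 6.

33

Shortest distances from 5:
5: 0
1: 16  (via 5)
2: 18  (via 1)
9: 18  (via 1)
7: 23  (via 1)
6: 33  (via 7)
Shortest route: 5–1–7–6 = 33.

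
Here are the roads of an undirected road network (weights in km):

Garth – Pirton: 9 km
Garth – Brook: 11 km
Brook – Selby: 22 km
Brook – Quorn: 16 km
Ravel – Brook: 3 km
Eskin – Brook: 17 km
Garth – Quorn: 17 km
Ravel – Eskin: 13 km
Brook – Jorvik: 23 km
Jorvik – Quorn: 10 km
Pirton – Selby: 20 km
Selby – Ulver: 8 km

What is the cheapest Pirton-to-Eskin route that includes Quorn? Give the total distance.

Shortest Pirton→Quorn: Pirton → Garth → Quorn = 26
Best Quorn to Eskin: Quorn → Brook → Ravel → Eskin costing 32
Total via Quorn: 26 + 32 = 58 km.

58 km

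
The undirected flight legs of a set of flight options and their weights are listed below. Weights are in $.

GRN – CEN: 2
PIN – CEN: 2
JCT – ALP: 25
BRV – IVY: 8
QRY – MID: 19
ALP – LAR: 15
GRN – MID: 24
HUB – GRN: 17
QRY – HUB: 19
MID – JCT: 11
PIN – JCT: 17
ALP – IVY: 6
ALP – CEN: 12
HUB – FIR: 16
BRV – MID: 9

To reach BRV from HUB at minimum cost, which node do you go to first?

GRN

Candidate routes:
HUB–QRY–MID–BRV: 19+19+9 = 47
HUB–GRN–CEN–PIN–JCT–MID–BRV: 17+2+2+17+11+9 = 58
HUB–GRN–CEN–ALP–IVY–BRV: 17+2+12+6+8 = 45
HUB–GRN–MID–BRV: 17+24+9 = 50
The minimum is $45 via HUB–GRN–CEN–ALP–IVY–BRV.
So from HUB the first move is to GRN.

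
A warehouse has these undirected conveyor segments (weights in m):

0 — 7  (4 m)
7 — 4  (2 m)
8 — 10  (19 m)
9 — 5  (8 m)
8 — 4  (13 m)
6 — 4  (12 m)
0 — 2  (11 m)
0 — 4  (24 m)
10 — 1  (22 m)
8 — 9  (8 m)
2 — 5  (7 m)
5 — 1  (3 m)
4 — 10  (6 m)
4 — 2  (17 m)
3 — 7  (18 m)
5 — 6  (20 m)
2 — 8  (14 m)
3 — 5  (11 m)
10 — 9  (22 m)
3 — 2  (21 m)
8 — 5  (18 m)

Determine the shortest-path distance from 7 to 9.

Shortest distances from 7:
7: 0
4: 2  (via 7)
0: 4  (via 7)
10: 8  (via 4)
6: 14  (via 4)
2: 15  (via 0)
8: 15  (via 4)
3: 18  (via 7)
5: 22  (via 2)
9: 23  (via 8)
Shortest route: 7–4–8–9 = 23 m.

23 m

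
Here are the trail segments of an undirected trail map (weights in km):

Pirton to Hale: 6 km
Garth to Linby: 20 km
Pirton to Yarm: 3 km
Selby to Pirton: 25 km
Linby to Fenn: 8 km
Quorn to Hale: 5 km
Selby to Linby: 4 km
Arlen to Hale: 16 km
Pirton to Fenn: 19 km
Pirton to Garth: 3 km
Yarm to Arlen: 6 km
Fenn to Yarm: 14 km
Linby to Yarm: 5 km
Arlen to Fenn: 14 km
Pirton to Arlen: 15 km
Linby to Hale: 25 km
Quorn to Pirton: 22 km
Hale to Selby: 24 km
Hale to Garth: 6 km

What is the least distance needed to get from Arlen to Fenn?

Shortest distances from Arlen:
Arlen: 0
Yarm: 6  (via Arlen)
Pirton: 9  (via Yarm)
Linby: 11  (via Yarm)
Garth: 12  (via Pirton)
Fenn: 14  (via Arlen)
Shortest route: Arlen–Fenn = 14 km.

14 km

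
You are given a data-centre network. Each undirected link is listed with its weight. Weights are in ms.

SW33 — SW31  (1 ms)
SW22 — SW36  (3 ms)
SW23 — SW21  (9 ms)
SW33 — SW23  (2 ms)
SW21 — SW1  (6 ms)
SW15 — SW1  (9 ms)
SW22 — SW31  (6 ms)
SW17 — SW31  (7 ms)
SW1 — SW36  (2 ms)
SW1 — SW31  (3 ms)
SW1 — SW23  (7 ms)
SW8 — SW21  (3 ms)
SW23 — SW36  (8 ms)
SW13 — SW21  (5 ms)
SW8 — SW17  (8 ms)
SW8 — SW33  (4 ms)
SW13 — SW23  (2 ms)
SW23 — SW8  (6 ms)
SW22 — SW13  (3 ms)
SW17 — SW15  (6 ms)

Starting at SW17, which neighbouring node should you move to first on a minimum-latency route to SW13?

Enumerating some paths:
SW17 - SW8 - SW33 - SW23 - SW13: 8+4+2+2 = 16
SW17 - SW31 - SW33 - SW23 - SW13: 7+1+2+2 = 12
SW17 - SW31 - SW22 - SW13: 7+6+3 = 16
The minimum is 12 ms via SW17 - SW31 - SW33 - SW23 - SW13.
So from SW17 the first move is to SW31.

SW31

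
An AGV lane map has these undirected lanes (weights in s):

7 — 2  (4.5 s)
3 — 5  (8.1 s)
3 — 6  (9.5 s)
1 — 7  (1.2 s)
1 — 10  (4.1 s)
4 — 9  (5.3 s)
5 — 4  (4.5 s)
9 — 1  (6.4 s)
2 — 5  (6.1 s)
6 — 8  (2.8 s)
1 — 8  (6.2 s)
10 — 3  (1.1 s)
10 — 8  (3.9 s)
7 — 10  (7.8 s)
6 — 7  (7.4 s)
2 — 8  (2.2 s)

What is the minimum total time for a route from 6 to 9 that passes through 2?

Best 6 to 2: 6–8–2 costing 5
Shortest 2→9: 2–7–1–9 = 12.1
Total via 2: 5 + 12.1 = 17.1 s.

17.1 s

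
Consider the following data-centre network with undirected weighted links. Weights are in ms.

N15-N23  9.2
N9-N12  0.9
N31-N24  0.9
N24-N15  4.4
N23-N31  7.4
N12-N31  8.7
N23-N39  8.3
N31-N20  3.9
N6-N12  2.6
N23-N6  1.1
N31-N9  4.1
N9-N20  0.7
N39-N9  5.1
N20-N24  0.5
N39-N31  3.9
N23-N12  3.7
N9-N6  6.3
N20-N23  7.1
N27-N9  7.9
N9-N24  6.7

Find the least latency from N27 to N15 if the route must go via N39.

Shortest N27→N39: N27 → N9 → N39 = 13
Best N39 to N15: N39 → N31 → N24 → N15 costing 9.2
Total via N39: 13 + 9.2 = 22.2 ms.

22.2 ms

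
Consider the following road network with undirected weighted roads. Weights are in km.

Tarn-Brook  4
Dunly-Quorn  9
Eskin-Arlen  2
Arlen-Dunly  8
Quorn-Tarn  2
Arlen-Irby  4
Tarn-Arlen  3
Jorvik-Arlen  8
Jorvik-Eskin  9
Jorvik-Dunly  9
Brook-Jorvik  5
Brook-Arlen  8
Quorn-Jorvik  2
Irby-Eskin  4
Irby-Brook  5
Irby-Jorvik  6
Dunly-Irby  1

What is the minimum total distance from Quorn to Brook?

Enumerating some paths:
Quorn–Tarn–Brook: 2+4 = 6
Quorn–Jorvik–Irby–Brook: 2+6+5 = 13
Quorn–Jorvik–Brook: 2+5 = 7
Cheapest is Quorn–Tarn–Brook at 6 km.

6 km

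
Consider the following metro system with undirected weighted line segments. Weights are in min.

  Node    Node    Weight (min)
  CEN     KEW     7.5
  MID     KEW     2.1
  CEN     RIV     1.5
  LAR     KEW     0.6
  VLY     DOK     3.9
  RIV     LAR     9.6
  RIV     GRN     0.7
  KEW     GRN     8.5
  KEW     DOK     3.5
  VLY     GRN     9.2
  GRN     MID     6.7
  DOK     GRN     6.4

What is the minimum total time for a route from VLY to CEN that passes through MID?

Best VLY to MID: VLY–DOK–KEW–MID costing 9.5
Best MID to CEN: MID–GRN–RIV–CEN costing 8.9
Total via MID: 9.5 + 8.9 = 18.4 min.

18.4 min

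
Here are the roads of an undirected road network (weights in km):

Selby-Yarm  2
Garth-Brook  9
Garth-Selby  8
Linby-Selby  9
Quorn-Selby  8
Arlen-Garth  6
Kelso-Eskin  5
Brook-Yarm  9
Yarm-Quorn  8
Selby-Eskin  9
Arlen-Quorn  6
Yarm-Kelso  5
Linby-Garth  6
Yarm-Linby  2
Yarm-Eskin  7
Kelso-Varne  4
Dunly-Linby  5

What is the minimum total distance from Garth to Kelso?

13 km

Enumerating some paths:
Garth - Selby - Yarm - Kelso: 8+2+5 = 15
Garth - Linby - Yarm - Kelso: 6+2+5 = 13
The minimum is 13 km via Garth - Linby - Yarm - Kelso.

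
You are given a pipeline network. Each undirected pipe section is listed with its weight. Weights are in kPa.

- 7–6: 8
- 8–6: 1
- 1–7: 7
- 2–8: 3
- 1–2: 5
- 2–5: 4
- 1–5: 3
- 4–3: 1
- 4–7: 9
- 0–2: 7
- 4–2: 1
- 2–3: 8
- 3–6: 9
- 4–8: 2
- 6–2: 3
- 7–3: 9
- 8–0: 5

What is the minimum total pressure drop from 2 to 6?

3 kPa

Running Dijkstra from 2:
2: 0
4: 1  (via 2)
3: 2  (via 4)
6: 3  (via 2)
Shortest route: 2–6 = 3 kPa.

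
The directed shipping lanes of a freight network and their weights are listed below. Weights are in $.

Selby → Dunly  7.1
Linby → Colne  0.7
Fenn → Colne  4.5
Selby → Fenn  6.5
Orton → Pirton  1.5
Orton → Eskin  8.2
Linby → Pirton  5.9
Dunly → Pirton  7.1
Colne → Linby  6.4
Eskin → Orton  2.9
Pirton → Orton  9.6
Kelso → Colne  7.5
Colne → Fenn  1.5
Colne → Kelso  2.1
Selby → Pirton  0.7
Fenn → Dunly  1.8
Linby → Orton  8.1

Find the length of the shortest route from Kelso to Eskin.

$30.2

Compare a few routes:
Kelso - Colne - Fenn - Dunly - Pirton - Orton - Eskin: 7.5+1.5+1.8+7.1+9.6+8.2 = 35.7
Kelso - Colne - Linby - Orton - Eskin: 7.5+6.4+8.1+8.2 = 30.2
Cheapest is Kelso - Colne - Linby - Orton - Eskin at $30.2.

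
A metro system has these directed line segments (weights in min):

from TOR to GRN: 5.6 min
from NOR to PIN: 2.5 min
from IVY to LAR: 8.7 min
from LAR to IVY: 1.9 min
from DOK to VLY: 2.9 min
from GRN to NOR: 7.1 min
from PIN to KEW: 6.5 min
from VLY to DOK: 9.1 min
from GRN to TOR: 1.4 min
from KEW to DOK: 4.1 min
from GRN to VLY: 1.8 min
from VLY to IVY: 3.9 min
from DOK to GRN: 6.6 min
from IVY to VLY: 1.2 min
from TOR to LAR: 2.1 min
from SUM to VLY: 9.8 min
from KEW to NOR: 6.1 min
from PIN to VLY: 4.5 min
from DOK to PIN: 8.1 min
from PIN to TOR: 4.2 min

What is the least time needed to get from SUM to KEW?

33.5 min

Enumerating some paths:
SUM → VLY → DOK → GRN → NOR → PIN → KEW: 9.8+9.1+6.6+7.1+2.5+6.5 = 41.6
SUM → VLY → DOK → PIN → KEW: 9.8+9.1+8.1+6.5 = 33.5
The minimum is 33.5 min via SUM → VLY → DOK → PIN → KEW.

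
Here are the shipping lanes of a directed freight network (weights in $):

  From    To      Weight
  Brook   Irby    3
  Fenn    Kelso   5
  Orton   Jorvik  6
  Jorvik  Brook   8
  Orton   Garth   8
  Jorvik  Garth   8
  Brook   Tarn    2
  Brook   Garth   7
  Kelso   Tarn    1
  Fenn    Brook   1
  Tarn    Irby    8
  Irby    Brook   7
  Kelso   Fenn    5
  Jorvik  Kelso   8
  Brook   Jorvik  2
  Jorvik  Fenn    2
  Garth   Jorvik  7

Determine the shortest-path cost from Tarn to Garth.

$22

Shortest distances from Tarn:
Tarn: 0
Irby: 8  (via Tarn)
Brook: 15  (via Irby)
Jorvik: 17  (via Brook)
Fenn: 19  (via Jorvik)
Garth: 22  (via Brook)
Shortest route: Tarn–Irby–Brook–Garth = $22.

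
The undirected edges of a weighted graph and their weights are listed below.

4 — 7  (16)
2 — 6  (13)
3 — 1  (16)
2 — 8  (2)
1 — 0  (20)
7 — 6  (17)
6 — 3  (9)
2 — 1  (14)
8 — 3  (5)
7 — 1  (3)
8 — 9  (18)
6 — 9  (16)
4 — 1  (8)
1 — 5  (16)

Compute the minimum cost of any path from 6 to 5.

Candidate routes:
6 - 3 - 1 - 5: 9+16+16 = 41
6 - 7 - 1 - 5: 17+3+16 = 36
The minimum is 36 via 6 - 7 - 1 - 5.

36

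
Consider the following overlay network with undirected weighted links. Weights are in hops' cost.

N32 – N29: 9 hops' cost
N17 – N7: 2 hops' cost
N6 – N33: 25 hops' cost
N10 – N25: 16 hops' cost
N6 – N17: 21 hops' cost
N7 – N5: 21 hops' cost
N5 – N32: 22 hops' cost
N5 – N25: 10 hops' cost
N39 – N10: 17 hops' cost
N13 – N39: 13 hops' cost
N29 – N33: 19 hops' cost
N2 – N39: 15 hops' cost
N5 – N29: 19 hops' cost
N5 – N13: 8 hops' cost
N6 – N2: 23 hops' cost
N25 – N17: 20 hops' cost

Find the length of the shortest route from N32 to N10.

Enumerating some paths:
N32 - N5 - N25 - N10: 22+10+16 = 48
N32 - N5 - N13 - N39 - N10: 22+8+13+17 = 60
N32 - N29 - N5 - N25 - N10: 9+19+10+16 = 54
Cheapest is N32 - N5 - N25 - N10 at 48 hops' cost.

48 hops' cost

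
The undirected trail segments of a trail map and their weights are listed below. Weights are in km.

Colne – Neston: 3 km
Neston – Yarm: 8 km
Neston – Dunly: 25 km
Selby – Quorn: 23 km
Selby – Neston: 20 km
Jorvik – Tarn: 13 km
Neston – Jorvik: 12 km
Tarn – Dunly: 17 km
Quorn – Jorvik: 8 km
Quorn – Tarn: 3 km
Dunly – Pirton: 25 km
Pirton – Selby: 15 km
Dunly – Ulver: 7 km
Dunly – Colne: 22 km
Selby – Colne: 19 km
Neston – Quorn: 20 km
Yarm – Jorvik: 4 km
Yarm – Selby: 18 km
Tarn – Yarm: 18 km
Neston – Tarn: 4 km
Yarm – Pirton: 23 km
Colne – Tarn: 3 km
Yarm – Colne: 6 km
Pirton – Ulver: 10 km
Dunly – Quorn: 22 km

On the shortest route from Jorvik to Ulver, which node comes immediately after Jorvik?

Quorn

Compare a few routes:
Jorvik–Quorn–Tarn–Dunly–Ulver: 8+3+17+7 = 35
Jorvik–Tarn–Dunly–Ulver: 13+17+7 = 37
Jorvik–Yarm–Pirton–Ulver: 4+23+10 = 37
Cheapest is Jorvik–Quorn–Tarn–Dunly–Ulver at 35 km.
So from Jorvik the first move is to Quorn.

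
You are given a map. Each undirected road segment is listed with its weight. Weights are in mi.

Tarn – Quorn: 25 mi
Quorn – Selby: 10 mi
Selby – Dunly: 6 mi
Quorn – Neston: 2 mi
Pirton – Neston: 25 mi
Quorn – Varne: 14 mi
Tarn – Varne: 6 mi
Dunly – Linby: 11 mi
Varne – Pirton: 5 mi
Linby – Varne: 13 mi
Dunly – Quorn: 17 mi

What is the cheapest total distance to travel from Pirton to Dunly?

29 mi

Shortest distances from Pirton:
Pirton: 0
Varne: 5  (via Pirton)
Tarn: 11  (via Varne)
Linby: 18  (via Varne)
Quorn: 19  (via Varne)
Neston: 21  (via Quorn)
Selby: 29  (via Quorn)
Dunly: 29  (via Linby)
Shortest route: Pirton–Varne–Linby–Dunly = 29 mi.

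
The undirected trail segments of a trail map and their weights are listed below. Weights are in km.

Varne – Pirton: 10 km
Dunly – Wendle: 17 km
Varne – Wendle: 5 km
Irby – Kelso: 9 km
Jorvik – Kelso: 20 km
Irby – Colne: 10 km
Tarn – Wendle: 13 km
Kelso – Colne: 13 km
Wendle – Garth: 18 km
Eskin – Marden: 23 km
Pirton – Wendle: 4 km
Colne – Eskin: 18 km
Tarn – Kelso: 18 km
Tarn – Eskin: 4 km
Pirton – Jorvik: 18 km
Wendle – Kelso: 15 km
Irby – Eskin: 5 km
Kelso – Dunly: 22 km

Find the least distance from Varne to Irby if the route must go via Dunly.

53 km

Shortest Varne→Dunly: Varne → Wendle → Dunly = 22
Best Dunly to Irby: Dunly → Kelso → Irby costing 31
Total via Dunly: 22 + 31 = 53 km.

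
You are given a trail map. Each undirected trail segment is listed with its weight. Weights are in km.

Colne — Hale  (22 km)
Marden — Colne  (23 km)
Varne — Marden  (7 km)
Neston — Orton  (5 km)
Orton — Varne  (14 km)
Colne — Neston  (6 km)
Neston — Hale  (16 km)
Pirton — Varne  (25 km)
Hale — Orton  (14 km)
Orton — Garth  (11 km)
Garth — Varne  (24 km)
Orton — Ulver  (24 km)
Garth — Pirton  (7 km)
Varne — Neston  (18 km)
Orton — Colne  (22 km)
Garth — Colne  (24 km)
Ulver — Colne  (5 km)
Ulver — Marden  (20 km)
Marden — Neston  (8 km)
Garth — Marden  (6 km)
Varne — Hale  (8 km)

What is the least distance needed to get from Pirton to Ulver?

32 km

Compare a few routes:
Pirton–Garth–Marden–Ulver: 7+6+20 = 33
Pirton–Garth–Marden–Neston–Colne–Ulver: 7+6+8+6+5 = 32
Pirton–Garth–Orton–Neston–Colne–Ulver: 7+11+5+6+5 = 34
Cheapest is Pirton–Garth–Marden–Neston–Colne–Ulver at 32 km.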